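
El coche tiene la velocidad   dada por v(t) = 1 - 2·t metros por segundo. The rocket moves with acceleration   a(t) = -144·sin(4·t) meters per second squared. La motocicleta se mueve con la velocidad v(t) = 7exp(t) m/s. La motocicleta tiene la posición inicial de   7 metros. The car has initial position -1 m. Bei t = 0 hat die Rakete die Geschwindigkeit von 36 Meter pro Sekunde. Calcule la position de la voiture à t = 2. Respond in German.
Wir müssen unsere Gleichung für die Geschwindigkeit v(t) = 1 - 2·t 1-mal integrieren. Durch Integration von der Geschwindigkeit und Verwendung der Anfangsbedingung x(0) = -1, erhalten wir x(t) = -t^2 + t - 1. Aus der Gleichung für die Position x(t) = -t^2 + t - 1, setzen wir t = 2 ein und erhalten x = -3.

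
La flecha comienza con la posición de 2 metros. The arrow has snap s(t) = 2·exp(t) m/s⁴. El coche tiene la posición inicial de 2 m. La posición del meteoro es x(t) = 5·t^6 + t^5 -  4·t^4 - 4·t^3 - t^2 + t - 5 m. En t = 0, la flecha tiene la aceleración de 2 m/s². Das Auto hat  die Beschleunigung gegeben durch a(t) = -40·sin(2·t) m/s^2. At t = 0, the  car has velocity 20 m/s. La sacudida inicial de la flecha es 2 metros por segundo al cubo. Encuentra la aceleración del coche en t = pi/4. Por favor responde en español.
De la ecuación de la aceleración a(t) = -40·sin(2·t), sustituimos t = pi/4 para obtener a = -40.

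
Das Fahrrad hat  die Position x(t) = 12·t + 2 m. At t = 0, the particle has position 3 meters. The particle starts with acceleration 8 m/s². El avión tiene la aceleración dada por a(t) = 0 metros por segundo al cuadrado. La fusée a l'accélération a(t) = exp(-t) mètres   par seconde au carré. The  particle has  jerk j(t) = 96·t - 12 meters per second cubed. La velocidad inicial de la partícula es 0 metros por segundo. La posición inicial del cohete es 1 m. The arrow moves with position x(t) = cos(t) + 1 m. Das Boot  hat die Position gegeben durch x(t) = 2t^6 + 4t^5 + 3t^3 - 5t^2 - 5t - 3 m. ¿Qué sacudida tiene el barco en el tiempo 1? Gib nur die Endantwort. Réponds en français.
La réponse est 498.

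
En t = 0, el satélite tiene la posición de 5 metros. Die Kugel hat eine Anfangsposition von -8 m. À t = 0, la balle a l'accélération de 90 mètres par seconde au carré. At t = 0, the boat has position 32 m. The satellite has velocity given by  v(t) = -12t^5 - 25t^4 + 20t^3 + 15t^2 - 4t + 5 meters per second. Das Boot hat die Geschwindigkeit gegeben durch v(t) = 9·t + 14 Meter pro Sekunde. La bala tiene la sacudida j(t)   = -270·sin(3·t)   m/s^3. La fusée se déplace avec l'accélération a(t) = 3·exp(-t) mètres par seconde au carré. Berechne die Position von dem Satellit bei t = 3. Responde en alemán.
Ausgehend von der Geschwindigkeit v(t) = -12·t^5 - 25·t^4 + 20·t^3 + 15·t^2 - 4·t + 5, nehmen wir 1 Integral. Mit ∫v(t)dt und Anwendung von x(0) = 5, finden wir x(t) = -2·t^6 - 5·t^5 + 5·t^4 + 5·t^3 - 2·t^2 + 5·t + 5. Aus der Gleichung für die Position x(t) = -2·t^6 - 5·t^5 + 5·t^4 + 5·t^3 - 2·t^2 + 5·t + 5, setzen wir t = 3 ein und erhalten x = -2131.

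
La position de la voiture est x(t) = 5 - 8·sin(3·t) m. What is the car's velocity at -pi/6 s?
We must differentiate our position equation x(t) = 5 - 8·sin(3·t) 1 time. The derivative of position gives velocity: v(t) = -24·cos(3·t). Using v(t) = -24·cos(3·t) and substituting t = -pi/6, we find v = 0.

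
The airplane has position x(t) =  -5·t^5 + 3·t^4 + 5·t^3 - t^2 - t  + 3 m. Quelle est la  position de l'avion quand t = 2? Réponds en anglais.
We have position x(t) = -5·t^5 + 3·t^4 + 5·t^3 - t^2 - t + 3. Substituting t = 2: x(2) = -75.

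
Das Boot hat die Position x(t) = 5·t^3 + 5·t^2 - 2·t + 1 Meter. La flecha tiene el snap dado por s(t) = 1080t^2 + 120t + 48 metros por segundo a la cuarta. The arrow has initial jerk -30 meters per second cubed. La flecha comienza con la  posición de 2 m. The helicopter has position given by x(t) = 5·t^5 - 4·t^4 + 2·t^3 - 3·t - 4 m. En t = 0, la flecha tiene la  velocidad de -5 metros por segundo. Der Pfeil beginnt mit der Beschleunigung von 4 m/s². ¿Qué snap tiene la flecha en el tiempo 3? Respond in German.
Wir haben den Snap s(t) = 1080·t^2 + 120·t + 48. Durch Einsetzen von t = 3: s(3) = 10128.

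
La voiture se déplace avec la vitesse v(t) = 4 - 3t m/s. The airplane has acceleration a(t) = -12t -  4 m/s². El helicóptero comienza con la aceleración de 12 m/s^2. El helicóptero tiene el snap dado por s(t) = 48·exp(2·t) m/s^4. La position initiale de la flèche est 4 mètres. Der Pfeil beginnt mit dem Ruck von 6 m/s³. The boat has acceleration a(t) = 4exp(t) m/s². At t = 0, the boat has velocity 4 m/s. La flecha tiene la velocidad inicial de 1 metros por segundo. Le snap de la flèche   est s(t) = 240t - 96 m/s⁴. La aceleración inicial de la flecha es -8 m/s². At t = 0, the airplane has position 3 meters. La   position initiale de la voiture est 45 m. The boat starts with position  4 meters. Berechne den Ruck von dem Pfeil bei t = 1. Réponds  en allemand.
Wir müssen das Integral unserer Gleichung für den Snap s(t) = 240·t - 96 1-mal finden. Durch Integration von dem Snap und Verwendung der Anfangsbedingung j(0) = 6, erhalten wir j(t) = 120·t^2 - 96·t + 6. Aus der Gleichung für den Ruck j(t) = 120·t^2 - 96·t + 6, setzen wir t = 1 ein und erhalten j = 30.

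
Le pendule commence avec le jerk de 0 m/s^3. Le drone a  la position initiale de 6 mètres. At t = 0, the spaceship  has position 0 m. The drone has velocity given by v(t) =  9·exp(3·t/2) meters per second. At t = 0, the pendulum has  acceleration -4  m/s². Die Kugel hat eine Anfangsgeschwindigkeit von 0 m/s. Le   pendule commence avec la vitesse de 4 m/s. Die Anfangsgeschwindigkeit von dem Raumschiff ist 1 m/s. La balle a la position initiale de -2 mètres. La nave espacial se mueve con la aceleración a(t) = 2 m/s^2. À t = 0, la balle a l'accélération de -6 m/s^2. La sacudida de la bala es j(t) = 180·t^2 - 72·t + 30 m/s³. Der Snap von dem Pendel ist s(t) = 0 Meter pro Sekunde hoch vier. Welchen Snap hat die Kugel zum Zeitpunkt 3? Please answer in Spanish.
Para resolver esto, necesitamos tomar 1 derivada de nuestra ecuación de la sacudida j(t) = 180·t^2 - 72·t + 30. Tomando d/dt de j(t), encontramos s(t) = 360·t - 72. Usando s(t) = 360·t - 72 y sustituyendo t = 3, encontramos s = 1008.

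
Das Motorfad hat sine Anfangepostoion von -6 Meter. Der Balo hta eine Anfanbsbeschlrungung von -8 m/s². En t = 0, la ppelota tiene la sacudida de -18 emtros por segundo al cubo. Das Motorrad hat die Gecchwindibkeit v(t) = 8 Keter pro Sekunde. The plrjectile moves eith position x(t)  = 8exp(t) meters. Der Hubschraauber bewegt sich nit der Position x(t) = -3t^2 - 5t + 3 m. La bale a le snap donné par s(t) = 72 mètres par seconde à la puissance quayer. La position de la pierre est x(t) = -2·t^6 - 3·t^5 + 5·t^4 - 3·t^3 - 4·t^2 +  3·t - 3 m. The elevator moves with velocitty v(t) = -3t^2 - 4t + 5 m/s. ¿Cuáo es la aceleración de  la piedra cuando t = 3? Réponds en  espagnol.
Debemos derivar nuestra ecuación de la posición x(t) = -2·t^6 - 3·t^5 + 5·t^4 - 3·t^3 - 4·t^2 + 3·t - 3 2 veces. Derivando la posición, obtenemos la velocidad: v(t) = -12·t^5 - 15·t^4 + 20·t^3 - 9·t^2 - 8·t + 3. Derivando la velocidad, obtenemos la aceleración: a(t) = -60·t^4 - 60·t^3 + 60·t^2 - 18·t - 8. De la ecuación de la aceleración a(t) = -60·t^4 - 60·t^3 + 60·t^2 - 18·t - 8, sustituimos t = 3 para obtener a = -6002.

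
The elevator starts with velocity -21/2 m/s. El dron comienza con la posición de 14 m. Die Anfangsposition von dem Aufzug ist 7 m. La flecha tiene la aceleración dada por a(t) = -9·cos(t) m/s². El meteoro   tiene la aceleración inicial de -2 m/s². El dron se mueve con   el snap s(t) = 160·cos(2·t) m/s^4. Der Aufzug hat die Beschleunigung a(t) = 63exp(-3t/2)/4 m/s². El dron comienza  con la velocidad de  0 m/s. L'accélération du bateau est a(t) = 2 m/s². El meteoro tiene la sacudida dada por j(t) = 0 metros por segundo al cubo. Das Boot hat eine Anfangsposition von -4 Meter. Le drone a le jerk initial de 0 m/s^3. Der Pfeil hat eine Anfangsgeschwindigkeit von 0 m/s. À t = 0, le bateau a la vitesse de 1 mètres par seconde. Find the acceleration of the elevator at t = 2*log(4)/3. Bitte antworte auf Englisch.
From the given acceleration equation a(t) = 63·exp(-3·t/2)/4, we substitute t = 2*log(4)/3 to get a = 63/16.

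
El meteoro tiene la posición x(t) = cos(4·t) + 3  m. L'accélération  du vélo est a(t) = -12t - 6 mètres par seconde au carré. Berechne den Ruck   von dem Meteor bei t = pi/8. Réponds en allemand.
Wir müssen unsere Gleichung für die Position x(t) = cos(4·t) + 3 3-mal ableiten. Durch Ableiten von der Position erhalten wir die Geschwindigkeit: v(t) = -4·sin(4·t). Durch Ableiten von der Geschwindigkeit erhalten wir die Beschleunigung: a(t) = -16·cos(4·t). Durch Ableiten von der Beschleunigung erhalten wir den Ruck: j(t) = 64·sin(4·t). Wir haben den Ruck j(t) = 64·sin(4·t). Durch Einsetzen von t = pi/8: j(pi/8) = 64.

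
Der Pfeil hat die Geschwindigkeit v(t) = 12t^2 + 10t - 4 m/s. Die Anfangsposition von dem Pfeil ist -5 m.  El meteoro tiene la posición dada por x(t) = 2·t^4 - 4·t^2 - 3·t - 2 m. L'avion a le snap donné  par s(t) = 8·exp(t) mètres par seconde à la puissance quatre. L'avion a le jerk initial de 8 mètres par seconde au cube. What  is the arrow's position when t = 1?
Starting from velocity v(t) = 12·t^2 + 10·t - 4, we take 1 integral. Taking ∫v(t)dt and applying x(0) = -5, we find x(t) = 4·t^3 + 5·t^2 - 4·t - 5. Using x(t) = 4·t^3 + 5·t^2 - 4·t - 5 and substituting t = 1, we find x = 0.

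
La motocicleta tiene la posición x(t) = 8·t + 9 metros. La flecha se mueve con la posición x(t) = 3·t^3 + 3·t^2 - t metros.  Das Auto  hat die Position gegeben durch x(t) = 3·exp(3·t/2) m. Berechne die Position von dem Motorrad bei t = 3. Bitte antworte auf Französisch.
En utilisant x(t) = 8·t + 9 et en substituant t = 3, nous trouvons x = 33.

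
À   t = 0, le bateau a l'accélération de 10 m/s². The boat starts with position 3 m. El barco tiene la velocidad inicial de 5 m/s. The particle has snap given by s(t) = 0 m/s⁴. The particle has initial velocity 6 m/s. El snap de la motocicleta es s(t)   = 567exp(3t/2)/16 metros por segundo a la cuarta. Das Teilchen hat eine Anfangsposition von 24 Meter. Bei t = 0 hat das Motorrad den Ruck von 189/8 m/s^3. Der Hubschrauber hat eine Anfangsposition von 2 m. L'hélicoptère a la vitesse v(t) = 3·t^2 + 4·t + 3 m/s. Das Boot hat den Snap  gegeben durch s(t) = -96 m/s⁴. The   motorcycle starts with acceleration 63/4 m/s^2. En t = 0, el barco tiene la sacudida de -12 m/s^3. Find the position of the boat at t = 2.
We need to integrate our snap equation s(t) = -96 4 times. The integral of snap, with j(0) = -12, gives jerk: j(t) = -96·t - 12. Taking ∫j(t)dt and applying a(0) = 10, we find a(t) = -48·t^2 - 12·t + 10. The integral of acceleration is velocity. Using v(0) = 5, we get v(t) = -16·t^3 - 6·t^2 + 10·t + 5. The antiderivative of velocity, with x(0) = 3, gives position: x(t) = -4·t^4 - 2·t^3 + 5·t^2 + 5·t + 3. From the given position equation x(t) = -4·t^4 - 2·t^3 + 5·t^2 + 5·t + 3, we substitute t = 2 to get x = -47.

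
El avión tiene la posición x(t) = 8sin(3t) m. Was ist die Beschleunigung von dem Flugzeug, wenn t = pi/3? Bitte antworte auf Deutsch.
Ausgehend von der Position x(t) = 8·sin(3·t), nehmen wir 2 Ableitungen. Mit d/dt von x(t) finden wir v(t) = 24·cos(3·t). Mit d/dt von v(t) finden wir a(t) = -72·sin(3·t). Wir haben die Beschleunigung a(t) = -72·sin(3·t). Durch Einsetzen von t = pi/3: a(pi/3) = 0.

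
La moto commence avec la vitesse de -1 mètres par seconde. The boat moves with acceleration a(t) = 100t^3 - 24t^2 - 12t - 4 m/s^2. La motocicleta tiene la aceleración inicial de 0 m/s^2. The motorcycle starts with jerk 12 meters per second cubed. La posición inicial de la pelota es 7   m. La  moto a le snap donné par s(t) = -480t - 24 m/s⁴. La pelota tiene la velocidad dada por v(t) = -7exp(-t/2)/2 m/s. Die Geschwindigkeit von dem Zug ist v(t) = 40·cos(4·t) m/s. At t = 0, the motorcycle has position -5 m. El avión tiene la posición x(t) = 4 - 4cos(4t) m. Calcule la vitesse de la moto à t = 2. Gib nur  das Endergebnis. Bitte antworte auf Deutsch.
Die Geschwindigkeit bei t = 2 ist v = -329.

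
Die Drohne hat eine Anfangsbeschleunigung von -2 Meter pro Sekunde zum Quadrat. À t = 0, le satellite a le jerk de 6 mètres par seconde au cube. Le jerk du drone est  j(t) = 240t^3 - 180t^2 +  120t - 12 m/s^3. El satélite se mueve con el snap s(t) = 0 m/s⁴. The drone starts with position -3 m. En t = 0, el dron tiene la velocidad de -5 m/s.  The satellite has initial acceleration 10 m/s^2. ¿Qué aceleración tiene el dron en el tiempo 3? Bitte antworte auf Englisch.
To find the answer, we compute 1 antiderivative of j(t) = 240·t^3 - 180·t^2 + 120·t - 12. The integral of jerk is acceleration. Using a(0) = -2, we get a(t) = 60·t^4 - 60·t^3 + 60·t^2 - 12·t - 2. Using a(t) = 60·t^4 - 60·t^3 + 60·t^2 - 12·t - 2 and substituting t = 3, we find a = 3742.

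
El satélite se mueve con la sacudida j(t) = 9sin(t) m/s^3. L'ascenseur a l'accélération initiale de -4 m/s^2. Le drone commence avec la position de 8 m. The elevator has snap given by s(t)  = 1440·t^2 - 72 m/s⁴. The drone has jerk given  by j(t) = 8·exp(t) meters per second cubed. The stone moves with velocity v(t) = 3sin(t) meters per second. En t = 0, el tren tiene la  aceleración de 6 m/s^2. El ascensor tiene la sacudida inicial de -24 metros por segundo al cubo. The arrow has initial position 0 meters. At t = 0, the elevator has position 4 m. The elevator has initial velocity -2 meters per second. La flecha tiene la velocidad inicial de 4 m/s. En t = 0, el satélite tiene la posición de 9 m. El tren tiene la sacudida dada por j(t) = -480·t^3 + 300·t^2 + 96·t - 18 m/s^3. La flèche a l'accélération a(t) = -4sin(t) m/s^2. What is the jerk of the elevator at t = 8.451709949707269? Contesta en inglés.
We must find the antiderivative of our snap equation s(t) = 1440·t^2 - 72 1 time. The antiderivative of snap is jerk. Using j(0) = -24, we get j(t) = 480·t^3 - 72·t - 24. Using j(t) = 480·t^3 - 72·t - 24 and substituting t = 8.451709949707269, we find j = 289151.868809298.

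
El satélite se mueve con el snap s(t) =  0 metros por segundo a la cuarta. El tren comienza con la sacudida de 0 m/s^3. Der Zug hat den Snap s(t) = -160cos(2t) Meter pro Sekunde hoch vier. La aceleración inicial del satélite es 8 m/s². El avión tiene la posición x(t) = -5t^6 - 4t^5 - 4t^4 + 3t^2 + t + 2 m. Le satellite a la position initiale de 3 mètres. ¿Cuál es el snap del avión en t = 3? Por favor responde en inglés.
To solve this, we need to take 4 derivatives of our position equation x(t) = -5·t^6 - 4·t^5 - 4·t^4 + 3·t^2 + t + 2. Taking d/dt of x(t), we find v(t) = -30·t^5 - 20·t^4 - 16·t^3 + 6·t + 1. Differentiating velocity, we get acceleration: a(t) = -150·t^4 - 80·t^3 - 48·t^2 + 6. Differentiating acceleration, we get jerk: j(t) = -600·t^3 - 240·t^2 - 96·t. The derivative of jerk gives snap: s(t) = -1800·t^2 - 480·t - 96. From the given snap equation s(t) = -1800·t^2 - 480·t - 96, we substitute t = 3 to get s = -17736.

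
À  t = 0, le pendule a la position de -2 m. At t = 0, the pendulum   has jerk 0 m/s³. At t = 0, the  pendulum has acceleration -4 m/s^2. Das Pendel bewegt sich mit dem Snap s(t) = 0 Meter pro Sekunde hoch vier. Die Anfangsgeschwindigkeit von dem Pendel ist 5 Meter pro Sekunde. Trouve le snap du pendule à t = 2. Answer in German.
Wir haben den Snap s(t) = 0. Durch Einsetzen von t = 2: s(2) = 0.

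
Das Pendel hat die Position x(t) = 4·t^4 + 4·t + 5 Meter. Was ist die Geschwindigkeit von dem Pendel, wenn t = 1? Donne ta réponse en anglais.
To solve this, we need to take 1 derivative of our position equation x(t) = 4·t^4 + 4·t + 5. The derivative of position gives velocity: v(t) = 16·t^3 + 4. From the given velocity equation v(t) = 16·t^3 + 4, we substitute t = 1 to get v = 20.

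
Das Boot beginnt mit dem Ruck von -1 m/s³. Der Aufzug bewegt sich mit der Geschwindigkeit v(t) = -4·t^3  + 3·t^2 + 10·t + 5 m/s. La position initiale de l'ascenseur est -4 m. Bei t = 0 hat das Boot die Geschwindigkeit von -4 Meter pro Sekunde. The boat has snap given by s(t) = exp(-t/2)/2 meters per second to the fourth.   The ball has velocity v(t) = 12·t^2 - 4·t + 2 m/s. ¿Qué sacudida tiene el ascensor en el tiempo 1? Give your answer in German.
Ausgehend von der Geschwindigkeit v(t) = -4·t^3 + 3·t^2 + 10·t + 5, nehmen wir 2 Ableitungen. Durch Ableiten von der Geschwindigkeit erhalten wir die Beschleunigung: a(t) = -12·t^2 + 6·t + 10. Die Ableitung von der Beschleunigung ergibt den Ruck: j(t) = 6 - 24·t. Mit j(t) = 6 - 24·t und Einsetzen von t = 1, finden wir j = -18.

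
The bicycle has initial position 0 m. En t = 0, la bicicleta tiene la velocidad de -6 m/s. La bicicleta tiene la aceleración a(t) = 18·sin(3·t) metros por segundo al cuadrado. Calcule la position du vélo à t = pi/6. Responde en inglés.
We must find the integral of our acceleration equation a(t) = 18·sin(3·t) 2 times. Finding the antiderivative of a(t) and using v(0) = -6: v(t) = -6·cos(3·t). The antiderivative of velocity, with x(0) = 0, gives position: x(t) = -2·sin(3·t). Using x(t) = -2·sin(3·t) and substituting t = pi/6, we find x = -2.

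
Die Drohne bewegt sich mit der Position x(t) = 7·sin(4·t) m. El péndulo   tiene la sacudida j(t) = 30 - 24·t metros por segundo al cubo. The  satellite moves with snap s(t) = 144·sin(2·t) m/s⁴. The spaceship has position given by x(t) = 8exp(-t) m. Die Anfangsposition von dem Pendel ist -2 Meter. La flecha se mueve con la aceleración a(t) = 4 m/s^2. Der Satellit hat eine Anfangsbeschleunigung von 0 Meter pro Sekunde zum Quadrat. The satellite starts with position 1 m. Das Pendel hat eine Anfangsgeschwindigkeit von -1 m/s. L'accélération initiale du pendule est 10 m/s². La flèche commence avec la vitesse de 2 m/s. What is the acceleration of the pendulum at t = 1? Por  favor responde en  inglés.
We need to integrate our jerk equation j(t) = 30 - 24·t 1 time. The antiderivative of jerk is acceleration. Using a(0) = 10, we get a(t) = -12·t^2 + 30·t + 10. Using a(t) = -12·t^2 + 30·t + 10 and substituting t = 1, we find a = 28.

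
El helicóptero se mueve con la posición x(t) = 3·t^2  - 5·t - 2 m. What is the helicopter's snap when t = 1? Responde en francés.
Pour résoudre ceci, nous devons prendre 4 dérivées de notre équation de la position x(t) = 3·t^2 - 5·t - 2. La dérivée de la position donne la vitesse: v(t) = 6·t - 5. En dérivant la vitesse, nous obtenons l'accélération: a(t) = 6. En prenant d/dt de a(t), nous trouvons j(t) = 0. En dérivant le jerk, nous obtenons le snap: s(t) = 0. En utilisant s(t) = 0 et en substituant t = 1, nous trouvons s = 0.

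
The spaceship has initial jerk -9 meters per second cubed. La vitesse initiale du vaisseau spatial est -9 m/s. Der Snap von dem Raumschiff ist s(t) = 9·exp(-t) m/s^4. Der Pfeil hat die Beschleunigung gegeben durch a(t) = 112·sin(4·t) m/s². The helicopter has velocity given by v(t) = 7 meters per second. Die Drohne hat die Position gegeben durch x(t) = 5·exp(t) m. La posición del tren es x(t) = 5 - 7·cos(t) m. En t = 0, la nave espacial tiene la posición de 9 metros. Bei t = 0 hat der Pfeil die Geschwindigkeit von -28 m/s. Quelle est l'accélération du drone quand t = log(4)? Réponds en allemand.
Ausgehend von der Position x(t) = 5·exp(t), nehmen wir 2 Ableitungen. Durch Ableiten von der Position erhalten wir die Geschwindigkeit: v(t) = 5·exp(t). Mit d/dt von v(t) finden wir a(t) = 5·exp(t). Mit a(t) = 5·exp(t) und Einsetzen von t = log(4), finden wir a = 20.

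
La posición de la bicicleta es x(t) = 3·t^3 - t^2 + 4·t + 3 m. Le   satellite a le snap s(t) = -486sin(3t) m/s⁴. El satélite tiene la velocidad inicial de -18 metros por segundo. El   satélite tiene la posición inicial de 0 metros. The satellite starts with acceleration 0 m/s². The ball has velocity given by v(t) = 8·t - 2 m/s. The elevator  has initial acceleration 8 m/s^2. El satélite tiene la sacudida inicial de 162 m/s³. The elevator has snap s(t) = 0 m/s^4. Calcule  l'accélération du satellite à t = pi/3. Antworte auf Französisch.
Nous devons trouver l'intégrale de notre équation du snap s(t) = -486·sin(3·t) 2 fois. La primitive du snap est le jerk. En utilisant j(0) = 162, nous obtenons j(t) = 162·cos(3·t). La primitive du jerk est l'accélération. En utilisant a(0) = 0, nous obtenons a(t) = 54·sin(3·t). En utilisant a(t) = 54·sin(3·t) et en substituant t = pi/3, nous trouvons a = 0.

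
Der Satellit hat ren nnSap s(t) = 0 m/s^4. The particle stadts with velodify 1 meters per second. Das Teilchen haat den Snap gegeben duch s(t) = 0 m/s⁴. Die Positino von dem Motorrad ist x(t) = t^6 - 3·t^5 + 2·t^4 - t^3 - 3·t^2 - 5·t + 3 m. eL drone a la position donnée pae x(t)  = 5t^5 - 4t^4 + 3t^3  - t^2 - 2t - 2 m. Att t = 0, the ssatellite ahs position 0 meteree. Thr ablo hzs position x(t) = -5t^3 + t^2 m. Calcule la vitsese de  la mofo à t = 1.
Nous devons dériver notre équation de la position x(t) = t^6 - 3·t^5 + 2·t^4 - t^3 - 3·t^2 - 5·t + 3 1 fois. La dérivée de la position donne la vitesse: v(t) = 6·t^5 - 15·t^4 + 8·t^3 - 3·t^2 - 6·t - 5. De l'équation de la vitesse v(t) = 6·t^5 - 15·t^4 + 8·t^3 - 3·t^2 - 6·t - 5, nous substituons t = 1 pour obtenir v = -15.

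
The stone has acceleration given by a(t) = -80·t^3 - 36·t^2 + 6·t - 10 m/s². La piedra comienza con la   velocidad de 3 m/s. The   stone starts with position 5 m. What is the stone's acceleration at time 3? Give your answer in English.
We have acceleration a(t) = -80·t^3 - 36·t^2 + 6·t - 10. Substituting t = 3: a(3) = -2476.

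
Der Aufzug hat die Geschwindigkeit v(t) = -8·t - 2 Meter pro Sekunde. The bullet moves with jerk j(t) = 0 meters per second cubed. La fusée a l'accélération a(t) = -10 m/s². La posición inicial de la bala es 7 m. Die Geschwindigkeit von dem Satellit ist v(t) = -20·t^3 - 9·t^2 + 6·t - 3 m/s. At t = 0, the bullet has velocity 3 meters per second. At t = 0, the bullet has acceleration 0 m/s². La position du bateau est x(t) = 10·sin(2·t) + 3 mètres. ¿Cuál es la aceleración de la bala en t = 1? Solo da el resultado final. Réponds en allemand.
Die Beschleunigung bei t = 1 ist a = 0.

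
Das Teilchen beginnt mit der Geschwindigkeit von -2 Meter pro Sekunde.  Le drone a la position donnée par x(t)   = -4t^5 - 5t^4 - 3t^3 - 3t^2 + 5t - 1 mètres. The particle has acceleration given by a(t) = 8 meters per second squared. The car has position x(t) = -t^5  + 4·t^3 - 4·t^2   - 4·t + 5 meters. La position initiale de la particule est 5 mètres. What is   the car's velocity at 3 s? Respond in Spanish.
Debemos derivar nuestra ecuación de la posición x(t) = -t^5 + 4·t^3 - 4·t^2 - 4·t + 5 1 vez. Tomando d/dt de x(t), encontramos v(t) = -5·t^4 + 12·t^2 - 8·t - 4. De la ecuación de la velocidad v(t) = -5·t^4 + 12·t^2 - 8·t - 4, sustituimos t = 3 para obtener v = -325.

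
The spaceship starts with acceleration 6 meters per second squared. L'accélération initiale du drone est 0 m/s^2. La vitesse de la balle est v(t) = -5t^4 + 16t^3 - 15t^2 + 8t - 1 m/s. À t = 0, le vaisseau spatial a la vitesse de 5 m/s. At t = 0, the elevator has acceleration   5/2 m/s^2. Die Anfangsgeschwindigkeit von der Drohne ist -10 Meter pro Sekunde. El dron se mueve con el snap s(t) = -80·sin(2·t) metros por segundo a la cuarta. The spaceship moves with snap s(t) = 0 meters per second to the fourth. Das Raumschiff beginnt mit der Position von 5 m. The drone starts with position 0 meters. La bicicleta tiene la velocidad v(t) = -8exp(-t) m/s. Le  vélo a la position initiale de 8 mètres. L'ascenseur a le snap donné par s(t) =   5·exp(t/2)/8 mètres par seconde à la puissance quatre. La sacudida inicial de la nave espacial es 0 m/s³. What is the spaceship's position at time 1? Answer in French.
Nous devons trouver la primitive de notre équation du snap s(t) = 0 4 fois. L'intégrale du snap est le jerk. En utilisant j(0) = 0, nous obtenons j(t) = 0. L'intégrale du jerk est l'accélération. En utilisant a(0) = 6, nous obtenons a(t) = 6. L'intégrale de l'accélération, avec v(0) = 5, donne la vitesse: v(t) = 6·t + 5. En prenant ∫v(t)dt et en appliquant x(0) = 5, nous trouvons x(t) = 3·t^2 + 5·t + 5. En utilisant x(t) = 3·t^2 + 5·t + 5 et en substituant t = 1, nous trouvons x = 13.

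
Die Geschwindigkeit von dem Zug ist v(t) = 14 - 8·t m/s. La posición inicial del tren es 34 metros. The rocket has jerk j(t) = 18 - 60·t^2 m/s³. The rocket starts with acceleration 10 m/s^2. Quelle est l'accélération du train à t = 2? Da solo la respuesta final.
a(2) = -8.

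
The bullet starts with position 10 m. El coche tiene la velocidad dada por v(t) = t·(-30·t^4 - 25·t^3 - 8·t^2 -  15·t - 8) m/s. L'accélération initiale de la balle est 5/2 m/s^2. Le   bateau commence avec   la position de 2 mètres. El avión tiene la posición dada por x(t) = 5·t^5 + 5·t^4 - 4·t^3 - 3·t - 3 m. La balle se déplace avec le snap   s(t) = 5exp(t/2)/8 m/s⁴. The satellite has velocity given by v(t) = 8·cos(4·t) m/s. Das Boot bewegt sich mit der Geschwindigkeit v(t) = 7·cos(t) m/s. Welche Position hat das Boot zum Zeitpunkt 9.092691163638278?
Ausgehend von der Geschwindigkeit v(t) = 7·cos(t), nehmen wir 1 Integral. Mit ∫v(t)dt und Anwendung von x(0) = 2, finden wir x(t) = 7·sin(t) + 2. Wir haben die Position x(t) = 7·sin(t) + 2. Durch Einsetzen von t = 9.092691163638278: x(9.092691163638278) = 4.28211563896370.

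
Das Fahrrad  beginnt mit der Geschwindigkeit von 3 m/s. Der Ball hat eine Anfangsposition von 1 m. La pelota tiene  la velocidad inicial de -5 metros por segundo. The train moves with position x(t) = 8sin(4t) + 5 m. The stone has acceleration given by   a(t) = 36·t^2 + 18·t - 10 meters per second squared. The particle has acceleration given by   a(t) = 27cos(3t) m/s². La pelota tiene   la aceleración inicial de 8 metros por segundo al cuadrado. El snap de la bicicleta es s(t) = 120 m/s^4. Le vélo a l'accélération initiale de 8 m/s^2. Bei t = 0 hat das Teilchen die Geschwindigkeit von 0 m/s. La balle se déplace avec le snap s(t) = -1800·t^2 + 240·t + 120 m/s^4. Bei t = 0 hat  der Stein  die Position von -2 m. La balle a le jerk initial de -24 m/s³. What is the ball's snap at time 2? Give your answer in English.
We have snap s(t) = -1800·t^2 + 240·t + 120. Substituting t = 2: s(2) = -6600.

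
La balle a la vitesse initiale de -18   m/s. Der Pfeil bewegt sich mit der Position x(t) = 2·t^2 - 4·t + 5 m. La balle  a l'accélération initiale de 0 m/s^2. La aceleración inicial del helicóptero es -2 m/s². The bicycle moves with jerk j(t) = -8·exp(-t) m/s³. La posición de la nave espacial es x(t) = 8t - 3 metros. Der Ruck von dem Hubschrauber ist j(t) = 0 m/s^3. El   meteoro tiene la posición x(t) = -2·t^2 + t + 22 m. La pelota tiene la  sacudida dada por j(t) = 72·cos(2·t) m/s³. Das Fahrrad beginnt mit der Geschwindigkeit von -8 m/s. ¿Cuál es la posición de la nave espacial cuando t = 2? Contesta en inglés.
Using x(t) = 8·t - 3 and substituting t = 2, we find x = 13.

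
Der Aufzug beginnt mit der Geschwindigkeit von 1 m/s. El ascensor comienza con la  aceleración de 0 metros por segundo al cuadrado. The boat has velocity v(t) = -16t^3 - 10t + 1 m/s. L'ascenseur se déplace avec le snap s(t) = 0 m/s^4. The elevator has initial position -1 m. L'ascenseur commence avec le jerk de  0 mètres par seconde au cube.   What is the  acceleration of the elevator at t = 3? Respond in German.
Wir müssen unsere Gleichung für den Snap s(t) = 0 2-mal integrieren. Mit ∫s(t)dt und Anwendung von j(0) = 0, finden wir j(t) = 0. Die Stammfunktion von dem Ruck, mit a(0) = 0, ergibt die Beschleunigung: a(t) = 0. Aus der Gleichung für die Beschleunigung a(t) = 0, setzen wir t = 3 ein und erhalten a = 0.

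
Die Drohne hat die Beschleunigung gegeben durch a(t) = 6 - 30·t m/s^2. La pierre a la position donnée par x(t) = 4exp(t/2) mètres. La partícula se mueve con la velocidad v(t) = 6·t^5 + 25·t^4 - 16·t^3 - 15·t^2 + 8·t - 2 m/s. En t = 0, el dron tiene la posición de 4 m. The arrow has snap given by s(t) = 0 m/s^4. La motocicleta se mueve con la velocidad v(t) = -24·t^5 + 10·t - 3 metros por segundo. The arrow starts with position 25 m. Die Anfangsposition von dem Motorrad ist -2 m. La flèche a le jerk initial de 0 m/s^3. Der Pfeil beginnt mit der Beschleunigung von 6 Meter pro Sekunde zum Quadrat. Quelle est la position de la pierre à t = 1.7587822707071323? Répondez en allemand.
Aus der Gleichung für die Position x(t) = 4·exp(t/2), setzen wir t = 1.7587822707071323 ein und erhalten x = 9.63772896643572.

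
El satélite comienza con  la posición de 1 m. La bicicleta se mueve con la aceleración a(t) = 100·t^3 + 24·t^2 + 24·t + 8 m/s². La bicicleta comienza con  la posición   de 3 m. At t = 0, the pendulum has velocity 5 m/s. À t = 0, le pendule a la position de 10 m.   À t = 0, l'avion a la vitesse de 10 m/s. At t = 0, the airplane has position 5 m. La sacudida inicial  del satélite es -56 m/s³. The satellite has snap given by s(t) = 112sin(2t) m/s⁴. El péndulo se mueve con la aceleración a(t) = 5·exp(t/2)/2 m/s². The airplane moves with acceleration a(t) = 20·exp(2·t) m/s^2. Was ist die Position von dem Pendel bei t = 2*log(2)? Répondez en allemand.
Wir müssen die Stammfunktion unserer Gleichung für die Beschleunigung a(t) = 5·exp(t/2)/2 2-mal finden. Durch Integration von der Beschleunigung und Verwendung der Anfangsbedingung v(0) = 5, erhalten wir v(t) = 5·exp(t/2). Die Stammfunktion von der Geschwindigkeit, mit x(0) = 10, ergibt die Position: x(t) = 10·exp(t/2). Mit x(t) = 10·exp(t/2) und Einsetzen von t = 2*log(2), finden wir x = 20.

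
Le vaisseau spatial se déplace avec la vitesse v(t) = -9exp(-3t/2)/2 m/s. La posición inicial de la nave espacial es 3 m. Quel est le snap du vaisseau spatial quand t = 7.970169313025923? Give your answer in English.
Starting from velocity v(t) = -9·exp(-3·t/2)/2, we take 3 derivatives. Differentiating velocity, we get acceleration: a(t) = 27·exp(-3·t/2)/4. The derivative of acceleration gives jerk: j(t) = -81·exp(-3·t/2)/8. Taking d/dt of j(t), we find s(t) = 243·exp(-3·t/2)/16. Using s(t) = 243·exp(-3·t/2)/16 and substituting t = 7.970169313025923, we find s = 0.0000975855383235742.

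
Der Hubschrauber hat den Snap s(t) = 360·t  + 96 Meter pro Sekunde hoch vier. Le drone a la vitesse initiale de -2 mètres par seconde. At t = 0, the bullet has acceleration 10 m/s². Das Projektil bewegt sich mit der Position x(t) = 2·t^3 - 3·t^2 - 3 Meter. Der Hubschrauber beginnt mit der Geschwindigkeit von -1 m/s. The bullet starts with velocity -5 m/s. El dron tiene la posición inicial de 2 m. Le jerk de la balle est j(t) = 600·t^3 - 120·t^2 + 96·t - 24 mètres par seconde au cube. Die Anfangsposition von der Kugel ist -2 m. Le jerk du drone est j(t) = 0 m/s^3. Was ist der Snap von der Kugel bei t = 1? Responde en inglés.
To solve this, we need to take 1 derivative of our jerk equation j(t) = 600·t^3 - 120·t^2 + 96·t - 24. Differentiating jerk, we get snap: s(t) = 1800·t^2 - 240·t + 96. From the given snap equation s(t) = 1800·t^2 - 240·t + 96, we substitute t = 1 to get s = 1656.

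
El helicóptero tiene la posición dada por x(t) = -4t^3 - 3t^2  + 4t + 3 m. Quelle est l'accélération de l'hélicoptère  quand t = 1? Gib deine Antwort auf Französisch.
Nous devons dériver notre équation de la position x(t) = -4·t^3 - 3·t^2 + 4·t + 3 2 fois. En dérivant la position, nous obtenons la vitesse: v(t) = -12·t^2 - 6·t + 4. La dérivée de la vitesse donne l'accélération: a(t) = -24·t - 6. En utilisant a(t) = -24·t - 6 et en substituant t = 1, nous trouvons a = -30.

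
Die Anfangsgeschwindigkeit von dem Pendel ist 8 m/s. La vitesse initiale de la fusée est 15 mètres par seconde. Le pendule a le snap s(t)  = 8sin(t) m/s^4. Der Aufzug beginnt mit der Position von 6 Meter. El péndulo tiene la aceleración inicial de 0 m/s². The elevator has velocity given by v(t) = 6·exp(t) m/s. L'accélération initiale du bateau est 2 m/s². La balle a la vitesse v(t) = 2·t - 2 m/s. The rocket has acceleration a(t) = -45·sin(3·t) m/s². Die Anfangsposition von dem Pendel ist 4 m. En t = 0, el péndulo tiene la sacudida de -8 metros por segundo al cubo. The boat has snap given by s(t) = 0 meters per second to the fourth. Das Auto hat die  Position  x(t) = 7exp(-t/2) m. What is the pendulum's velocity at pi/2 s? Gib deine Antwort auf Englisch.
To solve this, we need to take 3 antiderivatives of our snap equation s(t) = 8·sin(t). Integrating snap and using the initial condition j(0) = -8, we get j(t) = -8·cos(t). The antiderivative of jerk, with a(0) = 0, gives acceleration: a(t) = -8·sin(t). Taking ∫a(t)dt and applying v(0) = 8, we find v(t) = 8·cos(t). We have velocity v(t) = 8·cos(t). Substituting t = pi/2: v(pi/2) = 0.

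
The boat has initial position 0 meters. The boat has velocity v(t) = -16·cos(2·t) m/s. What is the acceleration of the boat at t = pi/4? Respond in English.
To solve this, we need to take 1 derivative of our velocity equation v(t) = -16·cos(2·t). Differentiating velocity, we get acceleration: a(t) = 32·sin(2·t). From the given acceleration equation a(t) = 32·sin(2·t), we substitute t = pi/4 to get a = 32.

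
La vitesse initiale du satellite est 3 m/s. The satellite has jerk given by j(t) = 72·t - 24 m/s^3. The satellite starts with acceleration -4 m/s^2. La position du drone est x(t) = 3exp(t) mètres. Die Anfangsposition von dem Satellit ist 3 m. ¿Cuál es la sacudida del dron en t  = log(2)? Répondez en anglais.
We must differentiate our position equation x(t) = 3·exp(t) 3 times. The derivative of position gives velocity: v(t) = 3·exp(t). Taking d/dt of v(t), we find a(t) = 3·exp(t). Differentiating acceleration, we get jerk: j(t) = 3·exp(t). From the given jerk equation j(t) = 3·exp(t), we substitute t = log(2) to get j = 6.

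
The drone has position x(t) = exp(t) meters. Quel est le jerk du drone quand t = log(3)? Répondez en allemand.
Um dies zu lösen, müssen wir 3 Ableitungen unserer Gleichung für die Position x(t) = exp(t) nehmen. Durch Ableiten von der Position erhalten wir die Geschwindigkeit: v(t) = exp(t). Die Ableitung von der Geschwindigkeit ergibt die Beschleunigung: a(t) = exp(t). Mit d/dt von a(t) finden wir j(t) = exp(t). Mit j(t) = exp(t) und Einsetzen von t = log(3), finden wir j = 3.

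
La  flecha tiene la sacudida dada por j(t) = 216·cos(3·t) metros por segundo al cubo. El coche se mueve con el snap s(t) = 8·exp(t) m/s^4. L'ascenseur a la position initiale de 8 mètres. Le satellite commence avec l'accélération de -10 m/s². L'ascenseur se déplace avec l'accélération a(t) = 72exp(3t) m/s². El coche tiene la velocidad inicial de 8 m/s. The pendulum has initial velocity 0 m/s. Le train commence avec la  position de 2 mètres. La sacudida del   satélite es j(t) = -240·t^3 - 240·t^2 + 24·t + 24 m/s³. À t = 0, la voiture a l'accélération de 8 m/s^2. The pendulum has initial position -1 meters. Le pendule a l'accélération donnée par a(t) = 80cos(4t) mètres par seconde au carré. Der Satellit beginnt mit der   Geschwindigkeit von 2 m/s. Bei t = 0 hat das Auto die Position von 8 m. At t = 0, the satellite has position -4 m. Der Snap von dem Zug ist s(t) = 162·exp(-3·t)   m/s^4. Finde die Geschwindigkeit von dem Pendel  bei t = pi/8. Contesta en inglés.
To find the answer, we compute 1 antiderivative of a(t) = 80·cos(4·t). The antiderivative of acceleration is velocity. Using v(0) = 0, we get v(t) = 20·sin(4·t). We have velocity v(t) = 20·sin(4·t). Substituting t = pi/8: v(pi/8) = 20.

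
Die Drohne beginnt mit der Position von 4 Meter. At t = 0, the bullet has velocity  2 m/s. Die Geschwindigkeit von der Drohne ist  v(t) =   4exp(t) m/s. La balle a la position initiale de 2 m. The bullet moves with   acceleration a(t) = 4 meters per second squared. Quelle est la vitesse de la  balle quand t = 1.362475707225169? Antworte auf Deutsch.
Wir müssen das Integral unserer Gleichung für die Beschleunigung a(t) = 4 1-mal finden. Durch Integration von der Beschleunigung und Verwendung der Anfangsbedingung v(0) = 2, erhalten wir v(t) = 4·t + 2. Aus der Gleichung für die Geschwindigkeit v(t) = 4·t + 2, setzen wir t = 1.362475707225169 ein und erhalten v = 7.44990282890068.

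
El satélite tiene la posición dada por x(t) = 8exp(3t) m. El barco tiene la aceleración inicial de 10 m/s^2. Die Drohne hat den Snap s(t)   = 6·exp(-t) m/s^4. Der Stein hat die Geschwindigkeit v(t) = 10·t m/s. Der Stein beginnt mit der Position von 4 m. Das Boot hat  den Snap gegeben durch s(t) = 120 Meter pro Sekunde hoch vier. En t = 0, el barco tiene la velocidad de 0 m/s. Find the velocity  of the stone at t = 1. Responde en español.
Tenemos la velocidad v(t) = 10·t. Sustituyendo t = 1: v(1) = 10.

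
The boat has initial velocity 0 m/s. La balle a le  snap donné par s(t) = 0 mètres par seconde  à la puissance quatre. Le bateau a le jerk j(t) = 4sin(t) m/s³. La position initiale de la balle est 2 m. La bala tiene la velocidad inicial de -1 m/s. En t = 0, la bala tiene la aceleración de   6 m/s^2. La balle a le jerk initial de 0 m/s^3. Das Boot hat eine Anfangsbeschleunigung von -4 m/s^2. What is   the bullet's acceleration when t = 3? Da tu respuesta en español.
Necesitamos integrar nuestra ecuación del snap s(t) = 0 2 veces. Tomando ∫s(t)dt y aplicando j(0) = 0, encontramos j(t) = 0. Tomando ∫j(t)dt y aplicando a(0) = 6, encontramos a(t) = 6. Usando a(t) = 6 y sustituyendo t = 3, encontramos a = 6.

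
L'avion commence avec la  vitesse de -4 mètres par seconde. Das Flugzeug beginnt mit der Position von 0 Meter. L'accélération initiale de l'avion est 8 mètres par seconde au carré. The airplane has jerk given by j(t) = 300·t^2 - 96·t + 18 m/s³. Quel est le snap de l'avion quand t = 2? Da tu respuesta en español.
Partiendo de la sacudida j(t) = 300·t^2 - 96·t + 18, tomamos 1 derivada. Derivando la sacudida, obtenemos el snap: s(t) = 600·t - 96. Tenemos el snap s(t) = 600·t - 96. Sustituyendo t = 2: s(2) = 1104.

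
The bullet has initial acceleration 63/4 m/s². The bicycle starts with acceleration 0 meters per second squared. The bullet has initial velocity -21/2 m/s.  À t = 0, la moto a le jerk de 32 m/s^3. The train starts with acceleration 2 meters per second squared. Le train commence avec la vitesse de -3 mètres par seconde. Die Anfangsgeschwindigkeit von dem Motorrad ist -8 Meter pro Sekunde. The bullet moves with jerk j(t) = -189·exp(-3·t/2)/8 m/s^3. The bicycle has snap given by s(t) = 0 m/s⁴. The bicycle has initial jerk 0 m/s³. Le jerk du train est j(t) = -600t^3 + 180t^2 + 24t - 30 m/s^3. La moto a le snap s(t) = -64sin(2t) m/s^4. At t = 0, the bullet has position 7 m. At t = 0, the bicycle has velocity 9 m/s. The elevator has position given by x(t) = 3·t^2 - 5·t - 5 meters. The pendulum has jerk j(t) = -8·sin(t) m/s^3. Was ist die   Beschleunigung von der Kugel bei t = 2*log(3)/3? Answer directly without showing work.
Die Antwort ist 21/4.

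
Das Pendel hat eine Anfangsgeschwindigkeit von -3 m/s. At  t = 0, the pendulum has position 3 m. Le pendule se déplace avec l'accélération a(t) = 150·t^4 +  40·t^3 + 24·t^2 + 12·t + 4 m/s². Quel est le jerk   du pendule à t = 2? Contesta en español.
Debemos derivar nuestra ecuación de la aceleración a(t) = 150·t^4 + 40·t^3 + 24·t^2 + 12·t + 4 1 vez. La derivada de la aceleración da la sacudida: j(t) = 600·t^3 + 120·t^2 + 48·t + 12. Tenemos la sacudida j(t) = 600·t^3 + 120·t^2 + 48·t + 12. Sustituyendo t = 2: j(2) = 5388.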